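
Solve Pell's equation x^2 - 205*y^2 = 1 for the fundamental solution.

(x, y) = (39689, 2772)

First expand sqrt(205) as a continued fraction. With x_i = (sqrt(205) + m_i)/d_i and (m_0, d_0) = (0, 1): a_0 = floor(sqrt(205)) = 14, since 14^2 = 196 <= 205 < 225 = 15^2.
Iterate m_{i+1} = d_i*a_i - m_i, d_{i+1} = (205 - m_{i+1}^2)/d_i, a_{i+1} = floor((a_0 + m_{i+1})/d_{i+1}):
  m_1 = 1*14 - 0 = 14, d_1 = (205 - 14^2)/1 = 9/1 = 9, a_1 = floor((14 + 14)/9) = 3.
  m_2 = 9*3 - 14 = 13, d_2 = (205 - 13^2)/9 = 36/9 = 4, a_2 = floor((14 + 13)/4) = 6.
  m_3 = 4*6 - 13 = 11, d_3 = (205 - 11^2)/4 = 84/4 = 21, a_3 = floor((14 + 11)/21) = 1.
  m_4 = 21*1 - 11 = 10, d_4 = (205 - 10^2)/21 = 105/21 = 5, a_4 = floor((14 + 10)/5) = 4.
  m_5 = 5*4 - 10 = 10, d_5 = (205 - 10^2)/5 = 105/5 = 21, a_5 = floor((14 + 10)/21) = 1.
  m_6 = 21*1 - 10 = 11, d_6 = (205 - 11^2)/21 = 84/21 = 4, a_6 = floor((14 + 11)/4) = 6.
  m_7 = 4*6 - 11 = 13, d_7 = (205 - 13^2)/4 = 36/4 = 9, a_7 = floor((14 + 13)/9) = 3.
  m_8 = 9*3 - 13 = 14, d_8 = (205 - 14^2)/9 = 9/9 = 1, a_8 = floor((14 + 14)/1) = 28.
  m_9 = 1*28 - 14 = 14, d_9 = (205 - 14^2)/1 = 9/1 = 9: (m_9, d_9) = (m_1, d_1) = (14, 9), so from here the quotients repeat a_1, ..., a_8; the period length is 8.
So sqrt(205) = [14; (3, 6, 1, 4, 1, 6, 3, 28)] with period length k = 8.
k is even, so the fundamental solution of x^2 - 205y^2 = 1 is (p_{k-1}, q_{k-1}) = (p_7, q_7); compute convergents through index 7.
Convergents (p_i = a_i*p_{i-1} + p_{i-2}, q_i = a_i*q_{i-1} + q_{i-2} with p_{-2}=0, p_{-1}=1, q_{-2}=1, q_{-1}=0):
  i=0: a_0=14, p_0 = 14*1 + 0 = 14, q_0 = 14*0 + 1 = 1.
  i=1: a_1=3, p_1 = 3*14 + 1 = 43, q_1 = 3*1 + 0 = 3.
  i=2: a_2=6, p_2 = 6*43 + 14 = 272, q_2 = 6*3 + 1 = 19.
  i=3: a_3=1, p_3 = 1*272 + 43 = 315, q_3 = 1*19 + 3 = 22.
  i=4: a_4=4, p_4 = 4*315 + 272 = 1532, q_4 = 4*22 + 19 = 107.
  i=5: a_5=1, p_5 = 1*1532 + 315 = 1847, q_5 = 1*107 + 22 = 129.
  i=6: a_6=6, p_6 = 6*1847 + 1532 = 12614, q_6 = 6*129 + 107 = 881.
  i=7: a_7=3, p_7 = 3*12614 + 1847 = 39689, q_7 = 3*881 + 129 = 2772.
Check: 39689^2 - 205*2772^2 = 1575216721 - 1575216720 = 1, so (x, y) = (39689, 2772) solves the equation, and by the theorem it is the least positive solution.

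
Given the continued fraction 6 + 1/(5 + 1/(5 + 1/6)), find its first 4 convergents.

6/1, 31/5, 161/26, 997/161

Using the convergent recurrence p_i = a_i*p_{i-1} + p_{i-2}, q_i = a_i*q_{i-1} + q_{i-2} with p_{-2}=0, p_{-1}=1, q_{-2}=1, q_{-1}=0:
  i=0: a_0=6, p_0 = 6*1 + 0 = 6, q_0 = 6*0 + 1 = 1.
  i=1: a_1=5, p_1 = 5*6 + 1 = 31, q_1 = 5*1 + 0 = 5.
  i=2: a_2=5, p_2 = 5*31 + 6 = 161, q_2 = 5*5 + 1 = 26.
  i=3: a_3=6, p_3 = 6*161 + 31 = 997, q_3 = 6*26 + 5 = 161.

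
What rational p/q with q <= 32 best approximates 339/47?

101/14

Expand x = 339/47 as a continued fraction with the Euclidean algorithm:
  339 = 7*47 + 10, so a_0 = 7.
  47 = 4*10 + 7, so a_1 = 4.
  10 = 1*7 + 3, so a_2 = 1.
  7 = 2*3 + 1, so a_3 = 2.
  3 = 3*1 + 0, so a_4 = 3.
so x = [7; 4, 1, 2, 3].
Convergents (p_i = a_i*p_{i-1} + p_{i-2}, q_i = a_i*q_{i-1} + q_{i-2} with p_{-2}=0, p_{-1}=1, q_{-2}=1, q_{-1}=0), until the denominator exceeds 32:
  i=0: a_0=7, p_0 = 7*1 + 0 = 7, q_0 = 7*0 + 1 = 1.
  i=1: a_1=4, p_1 = 4*7 + 1 = 29, q_1 = 4*1 + 0 = 4.
  i=2: a_2=1, p_2 = 1*29 + 7 = 36, q_2 = 1*4 + 1 = 5.
  i=3: a_3=2, p_3 = 2*36 + 29 = 101, q_3 = 2*5 + 4 = 14.
  i=4: a_4=3, p_4 = 3*101 + 36 = 339, q_4 = 3*14 + 5 = 47.
q_4 = 47 > 32, so the last convergent with denominator <= 32 is p_3/q_3 = 101/14.
The closest fraction with denominator <= 32 is either p_3/q_3 or the intermediate fraction (k*p_3 + p_2)/(k*q_3 + q_2) with the largest k >= 1 whose denominator stays <= 32; these approach x as k grows, and every other convergent or intermediate fraction in range is farther away.
Largest k: floor((32 - q_2)/q_3) = floor((32 - 5)/14) = 1.
That gives (1*101 + 36)/(1*14 + 5) = 137/19.
Compare the errors: |x - 101/14| = |339*14 - 101*47|/(47*14) = 1/658, and |x - 137/19| = |339*19 - 137*47|/(47*19) = 2/893.
Cross-multiplying, 1*893 = 893 < 1316 = 2*658, so 1/658 is smaller: the convergent 101/14 is closer to x than 137/19.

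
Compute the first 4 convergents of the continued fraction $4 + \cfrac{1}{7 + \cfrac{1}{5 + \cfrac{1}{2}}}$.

Using the convergent recurrence p_i = a_i*p_{i-1} + p_{i-2}, q_i = a_i*q_{i-1} + q_{i-2} with p_{-2}=0, p_{-1}=1, q_{-2}=1, q_{-1}=0:
  i=0: a_0=4, p_0 = 4*1 + 0 = 4, q_0 = 4*0 + 1 = 1.
  i=1: a_1=7, p_1 = 7*4 + 1 = 29, q_1 = 7*1 + 0 = 7.
  i=2: a_2=5, p_2 = 5*29 + 4 = 149, q_2 = 5*7 + 1 = 36.
  i=3: a_3=2, p_3 = 2*149 + 29 = 327, q_3 = 2*36 + 7 = 79.

4/1, 29/7, 149/36, 327/79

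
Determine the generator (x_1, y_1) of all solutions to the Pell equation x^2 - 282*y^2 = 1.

First expand sqrt(282) as a continued fraction. With x_i = (sqrt(282) + m_i)/d_i and (m_0, d_0) = (0, 1): a_0 = floor(sqrt(282)) = 16, since 16^2 = 256 <= 282 < 289 = 17^2.
Iterate m_{i+1} = d_i*a_i - m_i, d_{i+1} = (282 - m_{i+1}^2)/d_i, a_{i+1} = floor((a_0 + m_{i+1})/d_{i+1}):
  m_1 = 1*16 - 0 = 16, d_1 = (282 - 16^2)/1 = 26/1 = 26, a_1 = floor((16 + 16)/26) = 1.
  m_2 = 26*1 - 16 = 10, d_2 = (282 - 10^2)/26 = 182/26 = 7, a_2 = floor((16 + 10)/7) = 3.
  m_3 = 7*3 - 10 = 11, d_3 = (282 - 11^2)/7 = 161/7 = 23, a_3 = floor((16 + 11)/23) = 1.
  m_4 = 23*1 - 11 = 12, d_4 = (282 - 12^2)/23 = 138/23 = 6, a_4 = floor((16 + 12)/6) = 4.
  m_5 = 6*4 - 12 = 12, d_5 = (282 - 12^2)/6 = 138/6 = 23, a_5 = floor((16 + 12)/23) = 1.
  m_6 = 23*1 - 12 = 11, d_6 = (282 - 11^2)/23 = 161/23 = 7, a_6 = floor((16 + 11)/7) = 3.
  m_7 = 7*3 - 11 = 10, d_7 = (282 - 10^2)/7 = 182/7 = 26, a_7 = floor((16 + 10)/26) = 1.
  m_8 = 26*1 - 10 = 16, d_8 = (282 - 16^2)/26 = 26/26 = 1, a_8 = floor((16 + 16)/1) = 32.
  m_9 = 1*32 - 16 = 16, d_9 = (282 - 16^2)/1 = 26/1 = 26: (m_9, d_9) = (m_1, d_1) = (16, 26), so from here the quotients repeat a_1, ..., a_8; the period length is 8.
So sqrt(282) = [16; (1, 3, 1, 4, 1, 3, 1, 32)] with period length k = 8.
k is even, so the fundamental solution of x^2 - 282y^2 = 1 is (p_{k-1}, q_{k-1}) = (p_7, q_7); compute convergents through index 7.
Convergents (p_i = a_i*p_{i-1} + p_{i-2}, q_i = a_i*q_{i-1} + q_{i-2} with p_{-2}=0, p_{-1}=1, q_{-2}=1, q_{-1}=0):
  i=0: a_0=16, p_0 = 16*1 + 0 = 16, q_0 = 16*0 + 1 = 1.
  i=1: a_1=1, p_1 = 1*16 + 1 = 17, q_1 = 1*1 + 0 = 1.
  i=2: a_2=3, p_2 = 3*17 + 16 = 67, q_2 = 3*1 + 1 = 4.
  i=3: a_3=1, p_3 = 1*67 + 17 = 84, q_3 = 1*4 + 1 = 5.
  i=4: a_4=4, p_4 = 4*84 + 67 = 403, q_4 = 4*5 + 4 = 24.
  i=5: a_5=1, p_5 = 1*403 + 84 = 487, q_5 = 1*24 + 5 = 29.
  i=6: a_6=3, p_6 = 3*487 + 403 = 1864, q_6 = 3*29 + 24 = 111.
  i=7: a_7=1, p_7 = 1*1864 + 487 = 2351, q_7 = 1*111 + 29 = 140.
Check: 2351^2 - 282*140^2 = 5527201 - 5527200 = 1, so (x, y) = (2351, 140) solves the equation, and by the theorem it is the least positive solution.

(x, y) = (2351, 140)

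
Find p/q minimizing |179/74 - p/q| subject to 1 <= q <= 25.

Expand x = 179/74 as a continued fraction with the Euclidean algorithm:
  179 = 2*74 + 31, so a_0 = 2.
  74 = 2*31 + 12, so a_1 = 2.
  31 = 2*12 + 7, so a_2 = 2.
  12 = 1*7 + 5, so a_3 = 1.
  7 = 1*5 + 2, so a_4 = 1.
  5 = 2*2 + 1, so a_5 = 2.
  2 = 2*1 + 0, so a_6 = 2.
so x = [2; 2, 2, 1, 1, 2, 2].
Convergents (p_i = a_i*p_{i-1} + p_{i-2}, q_i = a_i*q_{i-1} + q_{i-2} with p_{-2}=0, p_{-1}=1, q_{-2}=1, q_{-1}=0), until the denominator exceeds 25:
  i=0: a_0=2, p_0 = 2*1 + 0 = 2, q_0 = 2*0 + 1 = 1.
  i=1: a_1=2, p_1 = 2*2 + 1 = 5, q_1 = 2*1 + 0 = 2.
  i=2: a_2=2, p_2 = 2*5 + 2 = 12, q_2 = 2*2 + 1 = 5.
  i=3: a_3=1, p_3 = 1*12 + 5 = 17, q_3 = 1*5 + 2 = 7.
  i=4: a_4=1, p_4 = 1*17 + 12 = 29, q_4 = 1*7 + 5 = 12.
  i=5: a_5=2, p_5 = 2*29 + 17 = 75, q_5 = 2*12 + 7 = 31.
q_5 = 31 > 25, so the last convergent with denominator <= 25 is p_4/q_4 = 29/12.
The closest fraction with denominator <= 25 is either p_4/q_4 or the intermediate fraction (k*p_4 + p_3)/(k*q_4 + q_3) with the largest k >= 1 whose denominator stays <= 25; these approach x as k grows, and every other convergent or intermediate fraction in range is farther away.
Largest k: floor((25 - q_3)/q_4) = floor((25 - 7)/12) = 1.
That gives (1*29 + 17)/(1*12 + 7) = 46/19.
Compare the errors: |x - 29/12| = |179*12 - 29*74|/(74*12) = 2/888, and |x - 46/19| = |179*19 - 46*74|/(74*19) = 3/1406.
Cross-multiplying, 3*888 = 2664 < 2812 = 2*1406, so 3/1406 is smaller: the intermediate fraction 46/19 is closer to x than 29/12.

46/19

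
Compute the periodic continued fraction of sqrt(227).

Write x_i = (sqrt(227) + m_i)/d_i with (m_0, d_0) = (0, 1). a_0 = floor(sqrt(227)) = 15, since 15^2 = 225 <= 227 < 256 = 16^2.
Iterate m_{i+1} = d_i*a_i - m_i, d_{i+1} = (227 - m_{i+1}^2)/d_i, a_{i+1} = floor((a_0 + m_{i+1})/d_{i+1}):
  m_1 = 1*15 - 0 = 15, d_1 = (227 - 15^2)/1 = 2/1 = 2, a_1 = floor((15 + 15)/2) = 15.
  m_2 = 2*15 - 15 = 15, d_2 = (227 - 15^2)/2 = 2/2 = 1, a_2 = floor((15 + 15)/1) = 30.
  m_3 = 1*30 - 15 = 15, d_3 = (227 - 15^2)/1 = 2/1 = 2: (m_3, d_3) = (m_1, d_1) = (15, 2), so from here the quotients repeat a_1, a_2; the period length is 2.
Hence the expansion of sqrt(227) is a_0 = 15 followed by the repeating block 15, 30 (period 2).

[15; (15, 30)]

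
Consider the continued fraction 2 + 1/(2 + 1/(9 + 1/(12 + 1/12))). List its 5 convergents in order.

Using the convergent recurrence p_i = a_i*p_{i-1} + p_{i-2}, q_i = a_i*q_{i-1} + q_{i-2} with p_{-2}=0, p_{-1}=1, q_{-2}=1, q_{-1}=0:
  i=0: a_0=2, p_0 = 2*1 + 0 = 2, q_0 = 2*0 + 1 = 1.
  i=1: a_1=2, p_1 = 2*2 + 1 = 5, q_1 = 2*1 + 0 = 2.
  i=2: a_2=9, p_2 = 9*5 + 2 = 47, q_2 = 9*2 + 1 = 19.
  i=3: a_3=12, p_3 = 12*47 + 5 = 569, q_3 = 12*19 + 2 = 230.
  i=4: a_4=12, p_4 = 12*569 + 47 = 6875, q_4 = 12*230 + 19 = 2779.

2/1, 5/2, 47/19, 569/230, 6875/2779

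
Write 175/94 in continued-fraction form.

[1; 1, 6, 4, 3]

Run the Euclidean algorithm on 175 and 94; the successive quotients are the partial quotients a_0, a_1, ... (each step inverts the fractional part left over by the previous one):
  175 = 1*94 + 81, so a_0 = 1.
  94 = 1*81 + 13, so a_1 = 1.
  81 = 6*13 + 3, so a_2 = 6.
  13 = 4*3 + 1, so a_3 = 4.
  3 = 3*1 + 0, so a_4 = 3.
The remainder reaches 0 after 5 divisions, so the expansion has 5 partial quotients, read off in order.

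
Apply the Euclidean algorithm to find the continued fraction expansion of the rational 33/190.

Run the Euclidean algorithm on 33 and 190; the successive quotients are the partial quotients a_0, a_1, ... (each step inverts the fractional part left over by the previous one):
  33 = 0*190 + 33, so a_0 = 0.
  190 = 5*33 + 25, so a_1 = 5.
  33 = 1*25 + 8, so a_2 = 1.
  25 = 3*8 + 1, so a_3 = 3.
  8 = 8*1 + 0, so a_4 = 8.
The remainder reaches 0 after 5 divisions, so the expansion has 5 partial quotients, read off in order.

[0; 5, 1, 3, 8]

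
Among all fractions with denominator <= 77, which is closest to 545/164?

216/65

Expand x = 545/164 as a continued fraction with the Euclidean algorithm:
  545 = 3*164 + 53, so a_0 = 3.
  164 = 3*53 + 5, so a_1 = 3.
  53 = 10*5 + 3, so a_2 = 10.
  5 = 1*3 + 2, so a_3 = 1.
  3 = 1*2 + 1, so a_4 = 1.
  2 = 2*1 + 0, so a_5 = 2.
so x = [3; 3, 10, 1, 1, 2].
Convergents (p_i = a_i*p_{i-1} + p_{i-2}, q_i = a_i*q_{i-1} + q_{i-2} with p_{-2}=0, p_{-1}=1, q_{-2}=1, q_{-1}=0), until the denominator exceeds 77:
  i=0: a_0=3, p_0 = 3*1 + 0 = 3, q_0 = 3*0 + 1 = 1.
  i=1: a_1=3, p_1 = 3*3 + 1 = 10, q_1 = 3*1 + 0 = 3.
  i=2: a_2=10, p_2 = 10*10 + 3 = 103, q_2 = 10*3 + 1 = 31.
  i=3: a_3=1, p_3 = 1*103 + 10 = 113, q_3 = 1*31 + 3 = 34.
  i=4: a_4=1, p_4 = 1*113 + 103 = 216, q_4 = 1*34 + 31 = 65.
  i=5: a_5=2, p_5 = 2*216 + 113 = 545, q_5 = 2*65 + 34 = 164.
q_5 = 164 > 77, so the last convergent with denominator <= 77 is p_4/q_4 = 216/65.
The closest fraction with denominator <= 77 is either p_4/q_4 or the intermediate fraction (k*p_4 + p_3)/(k*q_4 + q_3) with the largest k >= 1 whose denominator stays <= 77; these approach x as k grows, and every other convergent or intermediate fraction in range is farther away.
Largest k: floor((77 - q_3)/q_4) = floor((77 - 34)/65) = 0.
Since k = 0, no intermediate fraction beyond p_4/q_4 has denominator <= 77, so the convergent 216/65 is the closest (its error is |545*65 - 216*164|/(164*65) = 1/10660).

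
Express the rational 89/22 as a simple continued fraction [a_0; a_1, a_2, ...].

Run the Euclidean algorithm on 89 and 22; the successive quotients are the partial quotients a_0, a_1, ... (each step inverts the fractional part left over by the previous one):
  89 = 4*22 + 1, so a_0 = 4.
  22 = 22*1 + 0, so a_1 = 22.
The remainder reaches 0 after 2 divisions, so the expansion has 2 partial quotients, read off in order.

[4; 22]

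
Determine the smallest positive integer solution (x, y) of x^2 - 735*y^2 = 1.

(x, y) = (244, 9)

First expand sqrt(735) as a continued fraction. With x_i = (sqrt(735) + m_i)/d_i and (m_0, d_0) = (0, 1): a_0 = floor(sqrt(735)) = 27, since 27^2 = 729 <= 735 < 784 = 28^2.
Iterate m_{i+1} = d_i*a_i - m_i, d_{i+1} = (735 - m_{i+1}^2)/d_i, a_{i+1} = floor((a_0 + m_{i+1})/d_{i+1}):
  m_1 = 1*27 - 0 = 27, d_1 = (735 - 27^2)/1 = 6/1 = 6, a_1 = floor((27 + 27)/6) = 9.
  m_2 = 6*9 - 27 = 27, d_2 = (735 - 27^2)/6 = 6/6 = 1, a_2 = floor((27 + 27)/1) = 54.
  m_3 = 1*54 - 27 = 27, d_3 = (735 - 27^2)/1 = 6/1 = 6: (m_3, d_3) = (m_1, d_1) = (27, 6), so from here the quotients repeat a_1, a_2; the period length is 2.
So sqrt(735) = [27; (9, 54)] with period length k = 2.
k is even, so the fundamental solution of x^2 - 735y^2 = 1 is (p_{k-1}, q_{k-1}) = (p_1, q_1); compute convergents through index 1.
Convergents (p_i = a_i*p_{i-1} + p_{i-2}, q_i = a_i*q_{i-1} + q_{i-2} with p_{-2}=0, p_{-1}=1, q_{-2}=1, q_{-1}=0):
  i=0: a_0=27, p_0 = 27*1 + 0 = 27, q_0 = 27*0 + 1 = 1.
  i=1: a_1=9, p_1 = 9*27 + 1 = 244, q_1 = 9*1 + 0 = 9.
Check: 244^2 - 735*9^2 = 59536 - 59535 = 1, so (x, y) = (244, 9) solves the equation, and by the theorem it is the least positive solution.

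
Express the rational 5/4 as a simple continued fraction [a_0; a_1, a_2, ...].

Run the Euclidean algorithm on 5 and 4; the successive quotients are the partial quotients a_0, a_1, ... (each step inverts the fractional part left over by the previous one):
  5 = 1*4 + 1, so a_0 = 1.
  4 = 4*1 + 0, so a_1 = 4.
The remainder reaches 0 after 2 divisions, so the expansion has 2 partial quotients, read off in order.

[1; 4]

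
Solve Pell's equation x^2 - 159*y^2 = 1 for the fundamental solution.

(x, y) = (1324, 105)

First expand sqrt(159) as a continued fraction. With x_i = (sqrt(159) + m_i)/d_i and (m_0, d_0) = (0, 1): a_0 = floor(sqrt(159)) = 12, since 12^2 = 144 <= 159 < 169 = 13^2.
Iterate m_{i+1} = d_i*a_i - m_i, d_{i+1} = (159 - m_{i+1}^2)/d_i, a_{i+1} = floor((a_0 + m_{i+1})/d_{i+1}):
  m_1 = 1*12 - 0 = 12, d_1 = (159 - 12^2)/1 = 15/1 = 15, a_1 = floor((12 + 12)/15) = 1.
  m_2 = 15*1 - 12 = 3, d_2 = (159 - 3^2)/15 = 150/15 = 10, a_2 = floor((12 + 3)/10) = 1.
  m_3 = 10*1 - 3 = 7, d_3 = (159 - 7^2)/10 = 110/10 = 11, a_3 = floor((12 + 7)/11) = 1.
  m_4 = 11*1 - 7 = 4, d_4 = (159 - 4^2)/11 = 143/11 = 13, a_4 = floor((12 + 4)/13) = 1.
  m_5 = 13*1 - 4 = 9, d_5 = (159 - 9^2)/13 = 78/13 = 6, a_5 = floor((12 + 9)/6) = 3.
  m_6 = 6*3 - 9 = 9, d_6 = (159 - 9^2)/6 = 78/6 = 13, a_6 = floor((12 + 9)/13) = 1.
  m_7 = 13*1 - 9 = 4, d_7 = (159 - 4^2)/13 = 143/13 = 11, a_7 = floor((12 + 4)/11) = 1.
  m_8 = 11*1 - 4 = 7, d_8 = (159 - 7^2)/11 = 110/11 = 10, a_8 = floor((12 + 7)/10) = 1.
  m_9 = 10*1 - 7 = 3, d_9 = (159 - 3^2)/10 = 150/10 = 15, a_9 = floor((12 + 3)/15) = 1.
  m_10 = 15*1 - 3 = 12, d_10 = (159 - 12^2)/15 = 15/15 = 1, a_10 = floor((12 + 12)/1) = 24.
  m_11 = 1*24 - 12 = 12, d_11 = (159 - 12^2)/1 = 15/1 = 15: (m_11, d_11) = (m_1, d_1) = (12, 15), so from here the quotients repeat a_1, ..., a_10; the period length is 10.
So sqrt(159) = [12; (1, 1, 1, 1, 3, 1, 1, 1, 1, 24)] with period length k = 10.
k is even, so the fundamental solution of x^2 - 159y^2 = 1 is (p_{k-1}, q_{k-1}) = (p_9, q_9); compute convergents through index 9.
Convergents (p_i = a_i*p_{i-1} + p_{i-2}, q_i = a_i*q_{i-1} + q_{i-2} with p_{-2}=0, p_{-1}=1, q_{-2}=1, q_{-1}=0):
  i=0: a_0=12, p_0 = 12*1 + 0 = 12, q_0 = 12*0 + 1 = 1.
  i=1: a_1=1, p_1 = 1*12 + 1 = 13, q_1 = 1*1 + 0 = 1.
  i=2: a_2=1, p_2 = 1*13 + 12 = 25, q_2 = 1*1 + 1 = 2.
  i=3: a_3=1, p_3 = 1*25 + 13 = 38, q_3 = 1*2 + 1 = 3.
  i=4: a_4=1, p_4 = 1*38 + 25 = 63, q_4 = 1*3 + 2 = 5.
  i=5: a_5=3, p_5 = 3*63 + 38 = 227, q_5 = 3*5 + 3 = 18.
  i=6: a_6=1, p_6 = 1*227 + 63 = 290, q_6 = 1*18 + 5 = 23.
  i=7: a_7=1, p_7 = 1*290 + 227 = 517, q_7 = 1*23 + 18 = 41.
  i=8: a_8=1, p_8 = 1*517 + 290 = 807, q_8 = 1*41 + 23 = 64.
  i=9: a_9=1, p_9 = 1*807 + 517 = 1324, q_9 = 1*64 + 41 = 105.
Check: 1324^2 - 159*105^2 = 1752976 - 1752975 = 1, so (x, y) = (1324, 105) solves the equation, and by the theorem it is the least positive solution.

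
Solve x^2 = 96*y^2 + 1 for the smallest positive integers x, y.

(x, y) = (49, 5)

First expand sqrt(96) as a continued fraction. With x_i = (sqrt(96) + m_i)/d_i and (m_0, d_0) = (0, 1): a_0 = floor(sqrt(96)) = 9, since 9^2 = 81 <= 96 < 100 = 10^2.
Iterate m_{i+1} = d_i*a_i - m_i, d_{i+1} = (96 - m_{i+1}^2)/d_i, a_{i+1} = floor((a_0 + m_{i+1})/d_{i+1}):
  m_1 = 1*9 - 0 = 9, d_1 = (96 - 9^2)/1 = 15/1 = 15, a_1 = floor((9 + 9)/15) = 1.
  m_2 = 15*1 - 9 = 6, d_2 = (96 - 6^2)/15 = 60/15 = 4, a_2 = floor((9 + 6)/4) = 3.
  m_3 = 4*3 - 6 = 6, d_3 = (96 - 6^2)/4 = 60/4 = 15, a_3 = floor((9 + 6)/15) = 1.
  m_4 = 15*1 - 6 = 9, d_4 = (96 - 9^2)/15 = 15/15 = 1, a_4 = floor((9 + 9)/1) = 18.
  m_5 = 1*18 - 9 = 9, d_5 = (96 - 9^2)/1 = 15/1 = 15: (m_5, d_5) = (m_1, d_1) = (9, 15), so from here the quotients repeat a_1, ..., a_4; the period length is 4.
So sqrt(96) = [9; (1, 3, 1, 18)] with period length k = 4.
k is even, so the fundamental solution of x^2 - 96y^2 = 1 is (p_{k-1}, q_{k-1}) = (p_3, q_3); compute convergents through index 3.
Convergents (p_i = a_i*p_{i-1} + p_{i-2}, q_i = a_i*q_{i-1} + q_{i-2} with p_{-2}=0, p_{-1}=1, q_{-2}=1, q_{-1}=0):
  i=0: a_0=9, p_0 = 9*1 + 0 = 9, q_0 = 9*0 + 1 = 1.
  i=1: a_1=1, p_1 = 1*9 + 1 = 10, q_1 = 1*1 + 0 = 1.
  i=2: a_2=3, p_2 = 3*10 + 9 = 39, q_2 = 3*1 + 1 = 4.
  i=3: a_3=1, p_3 = 1*39 + 10 = 49, q_3 = 1*4 + 1 = 5.
Check: 49^2 - 96*5^2 = 2401 - 2400 = 1, so (x, y) = (49, 5) solves the equation, and by the theorem it is the least positive solution.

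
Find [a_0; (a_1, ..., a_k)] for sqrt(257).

[16; (32)]

Write x_i = (sqrt(257) + m_i)/d_i with (m_0, d_0) = (0, 1). a_0 = floor(sqrt(257)) = 16, since 16^2 = 256 <= 257 < 289 = 17^2.
Iterate m_{i+1} = d_i*a_i - m_i, d_{i+1} = (257 - m_{i+1}^2)/d_i, a_{i+1} = floor((a_0 + m_{i+1})/d_{i+1}):
  m_1 = 1*16 - 0 = 16, d_1 = (257 - 16^2)/1 = 1/1 = 1, a_1 = floor((16 + 16)/1) = 32.
  m_2 = 1*32 - 16 = 16, d_2 = (257 - 16^2)/1 = 1/1 = 1: (m_2, d_2) = (m_1, d_1) = (16, 1), so from here the quotient a_1 repeats; the period length is 1.
Hence the expansion of sqrt(257) is a_0 = 16 followed by the repeating block 32 (period 1).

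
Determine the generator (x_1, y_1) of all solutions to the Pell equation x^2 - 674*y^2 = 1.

(x, y) = (675, 26)

First expand sqrt(674) as a continued fraction. With x_i = (sqrt(674) + m_i)/d_i and (m_0, d_0) = (0, 1): a_0 = floor(sqrt(674)) = 25, since 25^2 = 625 <= 674 < 676 = 26^2.
Iterate m_{i+1} = d_i*a_i - m_i, d_{i+1} = (674 - m_{i+1}^2)/d_i, a_{i+1} = floor((a_0 + m_{i+1})/d_{i+1}):
  m_1 = 1*25 - 0 = 25, d_1 = (674 - 25^2)/1 = 49/1 = 49, a_1 = floor((25 + 25)/49) = 1.
  m_2 = 49*1 - 25 = 24, d_2 = (674 - 24^2)/49 = 98/49 = 2, a_2 = floor((25 + 24)/2) = 24.
  m_3 = 2*24 - 24 = 24, d_3 = (674 - 24^2)/2 = 98/2 = 49, a_3 = floor((25 + 24)/49) = 1.
  m_4 = 49*1 - 24 = 25, d_4 = (674 - 25^2)/49 = 49/49 = 1, a_4 = floor((25 + 25)/1) = 50.
  m_5 = 1*50 - 25 = 25, d_5 = (674 - 25^2)/1 = 49/1 = 49: (m_5, d_5) = (m_1, d_1) = (25, 49), so from here the quotients repeat a_1, ..., a_4; the period length is 4.
So sqrt(674) = [25; (1, 24, 1, 50)] with period length k = 4.
k is even, so the fundamental solution of x^2 - 674y^2 = 1 is (p_{k-1}, q_{k-1}) = (p_3, q_3); compute convergents through index 3.
Convergents (p_i = a_i*p_{i-1} + p_{i-2}, q_i = a_i*q_{i-1} + q_{i-2} with p_{-2}=0, p_{-1}=1, q_{-2}=1, q_{-1}=0):
  i=0: a_0=25, p_0 = 25*1 + 0 = 25, q_0 = 25*0 + 1 = 1.
  i=1: a_1=1, p_1 = 1*25 + 1 = 26, q_1 = 1*1 + 0 = 1.
  i=2: a_2=24, p_2 = 24*26 + 25 = 649, q_2 = 24*1 + 1 = 25.
  i=3: a_3=1, p_3 = 1*649 + 26 = 675, q_3 = 1*25 + 1 = 26.
Check: 675^2 - 674*26^2 = 455625 - 455624 = 1, so (x, y) = (675, 26) solves the equation, and by the theorem it is the least positive solution.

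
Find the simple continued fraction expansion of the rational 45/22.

[2; 22]

Run the Euclidean algorithm on 45 and 22; the successive quotients are the partial quotients a_0, a_1, ... (each step inverts the fractional part left over by the previous one):
  45 = 2*22 + 1, so a_0 = 2.
  22 = 22*1 + 0, so a_1 = 22.
The remainder reaches 0 after 2 divisions, so the expansion has 2 partial quotients, read off in order.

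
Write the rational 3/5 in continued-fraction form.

Run the Euclidean algorithm on 3 and 5; the successive quotients are the partial quotients a_0, a_1, ... (each step inverts the fractional part left over by the previous one):
  3 = 0*5 + 3, so a_0 = 0.
  5 = 1*3 + 2, so a_1 = 1.
  3 = 1*2 + 1, so a_2 = 1.
  2 = 2*1 + 0, so a_3 = 2.
The remainder reaches 0 after 4 divisions, so the expansion has 4 partial quotients, read off in order.

[0; 1, 1, 2]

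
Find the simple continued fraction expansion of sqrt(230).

Write x_i = (sqrt(230) + m_i)/d_i with (m_0, d_0) = (0, 1). a_0 = floor(sqrt(230)) = 15, since 15^2 = 225 <= 230 < 256 = 16^2.
Iterate m_{i+1} = d_i*a_i - m_i, d_{i+1} = (230 - m_{i+1}^2)/d_i, a_{i+1} = floor((a_0 + m_{i+1})/d_{i+1}):
  m_1 = 1*15 - 0 = 15, d_1 = (230 - 15^2)/1 = 5/1 = 5, a_1 = floor((15 + 15)/5) = 6.
  m_2 = 5*6 - 15 = 15, d_2 = (230 - 15^2)/5 = 5/5 = 1, a_2 = floor((15 + 15)/1) = 30.
  m_3 = 1*30 - 15 = 15, d_3 = (230 - 15^2)/1 = 5/1 = 5: (m_3, d_3) = (m_1, d_1) = (15, 5), so from here the quotients repeat a_1, a_2; the period length is 2.
Hence the expansion of sqrt(230) is a_0 = 15 followed by the repeating block 6, 30 (period 2).

[15; (6, 30)]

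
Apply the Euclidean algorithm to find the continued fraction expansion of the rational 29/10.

[2; 1, 9]

Run the Euclidean algorithm on 29 and 10; the successive quotients are the partial quotients a_0, a_1, ... (each step inverts the fractional part left over by the previous one):
  29 = 2*10 + 9, so a_0 = 2.
  10 = 1*9 + 1, so a_1 = 1.
  9 = 9*1 + 0, so a_2 = 9.
The remainder reaches 0 after 3 divisions, so the expansion has 3 partial quotients, read off in order.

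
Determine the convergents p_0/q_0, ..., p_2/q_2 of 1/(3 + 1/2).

0/1, 1/3, 2/7

Using the convergent recurrence p_i = a_i*p_{i-1} + p_{i-2}, q_i = a_i*q_{i-1} + q_{i-2} with p_{-2}=0, p_{-1}=1, q_{-2}=1, q_{-1}=0:
  i=0: a_0=0, p_0 = 0*1 + 0 = 0, q_0 = 0*0 + 1 = 1.
  i=1: a_1=3, p_1 = 3*0 + 1 = 1, q_1 = 3*1 + 0 = 3.
  i=2: a_2=2, p_2 = 2*1 + 0 = 2, q_2 = 2*3 + 1 = 7.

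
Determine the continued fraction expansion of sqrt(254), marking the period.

Write x_i = (sqrt(254) + m_i)/d_i with (m_0, d_0) = (0, 1). a_0 = floor(sqrt(254)) = 15, since 15^2 = 225 <= 254 < 256 = 16^2.
Iterate m_{i+1} = d_i*a_i - m_i, d_{i+1} = (254 - m_{i+1}^2)/d_i, a_{i+1} = floor((a_0 + m_{i+1})/d_{i+1}):
  m_1 = 1*15 - 0 = 15, d_1 = (254 - 15^2)/1 = 29/1 = 29, a_1 = floor((15 + 15)/29) = 1.
  m_2 = 29*1 - 15 = 14, d_2 = (254 - 14^2)/29 = 58/29 = 2, a_2 = floor((15 + 14)/2) = 14.
  m_3 = 2*14 - 14 = 14, d_3 = (254 - 14^2)/2 = 58/2 = 29, a_3 = floor((15 + 14)/29) = 1.
  m_4 = 29*1 - 14 = 15, d_4 = (254 - 15^2)/29 = 29/29 = 1, a_4 = floor((15 + 15)/1) = 30.
  m_5 = 1*30 - 15 = 15, d_5 = (254 - 15^2)/1 = 29/1 = 29: (m_5, d_5) = (m_1, d_1) = (15, 29), so from here the quotients repeat a_1, ..., a_4; the period length is 4.
Hence the expansion of sqrt(254) is a_0 = 15 followed by the repeating block 1, 14, 1, 30 (period 4).

[15; (1, 14, 1, 30)]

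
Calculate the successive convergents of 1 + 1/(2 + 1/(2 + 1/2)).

1/1, 3/2, 7/5, 17/12

Using the convergent recurrence p_i = a_i*p_{i-1} + p_{i-2}, q_i = a_i*q_{i-1} + q_{i-2} with p_{-2}=0, p_{-1}=1, q_{-2}=1, q_{-1}=0:
  i=0: a_0=1, p_0 = 1*1 + 0 = 1, q_0 = 1*0 + 1 = 1.
  i=1: a_1=2, p_1 = 2*1 + 1 = 3, q_1 = 2*1 + 0 = 2.
  i=2: a_2=2, p_2 = 2*3 + 1 = 7, q_2 = 2*2 + 1 = 5.
  i=3: a_3=2, p_3 = 2*7 + 3 = 17, q_3 = 2*5 + 2 = 12.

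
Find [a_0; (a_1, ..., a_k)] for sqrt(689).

Write x_i = (sqrt(689) + m_i)/d_i with (m_0, d_0) = (0, 1). a_0 = floor(sqrt(689)) = 26, since 26^2 = 676 <= 689 < 729 = 27^2.
Iterate m_{i+1} = d_i*a_i - m_i, d_{i+1} = (689 - m_{i+1}^2)/d_i, a_{i+1} = floor((a_0 + m_{i+1})/d_{i+1}):
  m_1 = 1*26 - 0 = 26, d_1 = (689 - 26^2)/1 = 13/1 = 13, a_1 = floor((26 + 26)/13) = 4.
  m_2 = 13*4 - 26 = 26, d_2 = (689 - 26^2)/13 = 13/13 = 1, a_2 = floor((26 + 26)/1) = 52.
  m_3 = 1*52 - 26 = 26, d_3 = (689 - 26^2)/1 = 13/1 = 13: (m_3, d_3) = (m_1, d_1) = (26, 13), so from here the quotients repeat a_1, a_2; the period length is 2.
Hence the expansion of sqrt(689) is a_0 = 26 followed by the repeating block 4, 52 (period 2).

[26; (4, 52)]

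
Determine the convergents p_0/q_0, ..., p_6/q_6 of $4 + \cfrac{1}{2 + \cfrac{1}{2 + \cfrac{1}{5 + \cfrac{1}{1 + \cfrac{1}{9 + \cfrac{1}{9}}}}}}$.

4/1, 9/2, 22/5, 119/27, 141/32, 1388/315, 12633/2867

Using the convergent recurrence p_i = a_i*p_{i-1} + p_{i-2}, q_i = a_i*q_{i-1} + q_{i-2} with p_{-2}=0, p_{-1}=1, q_{-2}=1, q_{-1}=0:
  i=0: a_0=4, p_0 = 4*1 + 0 = 4, q_0 = 4*0 + 1 = 1.
  i=1: a_1=2, p_1 = 2*4 + 1 = 9, q_1 = 2*1 + 0 = 2.
  i=2: a_2=2, p_2 = 2*9 + 4 = 22, q_2 = 2*2 + 1 = 5.
  i=3: a_3=5, p_3 = 5*22 + 9 = 119, q_3 = 5*5 + 2 = 27.
  i=4: a_4=1, p_4 = 1*119 + 22 = 141, q_4 = 1*27 + 5 = 32.
  i=5: a_5=9, p_5 = 9*141 + 119 = 1388, q_5 = 9*32 + 27 = 315.
  i=6: a_6=9, p_6 = 9*1388 + 141 = 12633, q_6 = 9*315 + 32 = 2867.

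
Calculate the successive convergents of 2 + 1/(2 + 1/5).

2/1, 5/2, 27/11

Using the convergent recurrence p_i = a_i*p_{i-1} + p_{i-2}, q_i = a_i*q_{i-1} + q_{i-2} with p_{-2}=0, p_{-1}=1, q_{-2}=1, q_{-1}=0:
  i=0: a_0=2, p_0 = 2*1 + 0 = 2, q_0 = 2*0 + 1 = 1.
  i=1: a_1=2, p_1 = 2*2 + 1 = 5, q_1 = 2*1 + 0 = 2.
  i=2: a_2=5, p_2 = 5*5 + 2 = 27, q_2 = 5*2 + 1 = 11.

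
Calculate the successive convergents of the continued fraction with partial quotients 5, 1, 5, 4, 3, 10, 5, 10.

Using the convergent recurrence p_i = a_i*p_{i-1} + p_{i-2}, q_i = a_i*q_{i-1} + q_{i-2} with p_{-2}=0, p_{-1}=1, q_{-2}=1, q_{-1}=0:
  i=0: a_0=5, p_0 = 5*1 + 0 = 5, q_0 = 5*0 + 1 = 1.
  i=1: a_1=1, p_1 = 1*5 + 1 = 6, q_1 = 1*1 + 0 = 1.
  i=2: a_2=5, p_2 = 5*6 + 5 = 35, q_2 = 5*1 + 1 = 6.
  i=3: a_3=4, p_3 = 4*35 + 6 = 146, q_3 = 4*6 + 1 = 25.
  i=4: a_4=3, p_4 = 3*146 + 35 = 473, q_4 = 3*25 + 6 = 81.
  i=5: a_5=10, p_5 = 10*473 + 146 = 4876, q_5 = 10*81 + 25 = 835.
  i=6: a_6=5, p_6 = 5*4876 + 473 = 24853, q_6 = 5*835 + 81 = 4256.
  i=7: a_7=10, p_7 = 10*24853 + 4876 = 253406, q_7 = 10*4256 + 835 = 43395.

5/1, 6/1, 35/6, 146/25, 473/81, 4876/835, 24853/4256, 253406/43395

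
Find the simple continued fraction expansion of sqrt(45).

Write x_i = (sqrt(45) + m_i)/d_i with (m_0, d_0) = (0, 1). a_0 = floor(sqrt(45)) = 6, since 6^2 = 36 <= 45 < 49 = 7^2.
Iterate m_{i+1} = d_i*a_i - m_i, d_{i+1} = (45 - m_{i+1}^2)/d_i, a_{i+1} = floor((a_0 + m_{i+1})/d_{i+1}):
  m_1 = 1*6 - 0 = 6, d_1 = (45 - 6^2)/1 = 9/1 = 9, a_1 = floor((6 + 6)/9) = 1.
  m_2 = 9*1 - 6 = 3, d_2 = (45 - 3^2)/9 = 36/9 = 4, a_2 = floor((6 + 3)/4) = 2.
  m_3 = 4*2 - 3 = 5, d_3 = (45 - 5^2)/4 = 20/4 = 5, a_3 = floor((6 + 5)/5) = 2.
  m_4 = 5*2 - 5 = 5, d_4 = (45 - 5^2)/5 = 20/5 = 4, a_4 = floor((6 + 5)/4) = 2.
  m_5 = 4*2 - 5 = 3, d_5 = (45 - 3^2)/4 = 36/4 = 9, a_5 = floor((6 + 3)/9) = 1.
  m_6 = 9*1 - 3 = 6, d_6 = (45 - 6^2)/9 = 9/9 = 1, a_6 = floor((6 + 6)/1) = 12.
  m_7 = 1*12 - 6 = 6, d_7 = (45 - 6^2)/1 = 9/1 = 9: (m_7, d_7) = (m_1, d_1) = (6, 9), so from here the quotients repeat a_1, ..., a_6; the period length is 6.
Hence the expansion of sqrt(45) is a_0 = 6 followed by the repeating block 1, 2, 2, 2, 1, 12 (period 6).

[6; (1, 2, 2, 2, 1, 12)]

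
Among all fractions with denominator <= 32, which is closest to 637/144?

Expand x = 637/144 as a continued fraction with the Euclidean algorithm:
  637 = 4*144 + 61, so a_0 = 4.
  144 = 2*61 + 22, so a_1 = 2.
  61 = 2*22 + 17, so a_2 = 2.
  22 = 1*17 + 5, so a_3 = 1.
  17 = 3*5 + 2, so a_4 = 3.
  5 = 2*2 + 1, so a_5 = 2.
  2 = 2*1 + 0, so a_6 = 2.
so x = [4; 2, 2, 1, 3, 2, 2].
Convergents (p_i = a_i*p_{i-1} + p_{i-2}, q_i = a_i*q_{i-1} + q_{i-2} with p_{-2}=0, p_{-1}=1, q_{-2}=1, q_{-1}=0), until the denominator exceeds 32:
  i=0: a_0=4, p_0 = 4*1 + 0 = 4, q_0 = 4*0 + 1 = 1.
  i=1: a_1=2, p_1 = 2*4 + 1 = 9, q_1 = 2*1 + 0 = 2.
  i=2: a_2=2, p_2 = 2*9 + 4 = 22, q_2 = 2*2 + 1 = 5.
  i=3: a_3=1, p_3 = 1*22 + 9 = 31, q_3 = 1*5 + 2 = 7.
  i=4: a_4=3, p_4 = 3*31 + 22 = 115, q_4 = 3*7 + 5 = 26.
  i=5: a_5=2, p_5 = 2*115 + 31 = 261, q_5 = 2*26 + 7 = 59.
q_5 = 59 > 32, so the last convergent with denominator <= 32 is p_4/q_4 = 115/26.
The closest fraction with denominator <= 32 is either p_4/q_4 or the intermediate fraction (k*p_4 + p_3)/(k*q_4 + q_3) with the largest k >= 1 whose denominator stays <= 32; these approach x as k grows, and every other convergent or intermediate fraction in range is farther away.
Largest k: floor((32 - q_3)/q_4) = floor((32 - 7)/26) = 0.
Since k = 0, no intermediate fraction beyond p_4/q_4 has denominator <= 32, so the convergent 115/26 is the closest (its error is |637*26 - 115*144|/(144*26) = 2/3744).

115/26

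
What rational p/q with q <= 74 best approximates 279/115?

148/61

Expand x = 279/115 as a continued fraction with the Euclidean algorithm:
  279 = 2*115 + 49, so a_0 = 2.
  115 = 2*49 + 17, so a_1 = 2.
  49 = 2*17 + 15, so a_2 = 2.
  17 = 1*15 + 2, so a_3 = 1.
  15 = 7*2 + 1, so a_4 = 7.
  2 = 2*1 + 0, so a_5 = 2.
so x = [2; 2, 2, 1, 7, 2].
Convergents (p_i = a_i*p_{i-1} + p_{i-2}, q_i = a_i*q_{i-1} + q_{i-2} with p_{-2}=0, p_{-1}=1, q_{-2}=1, q_{-1}=0), until the denominator exceeds 74:
  i=0: a_0=2, p_0 = 2*1 + 0 = 2, q_0 = 2*0 + 1 = 1.
  i=1: a_1=2, p_1 = 2*2 + 1 = 5, q_1 = 2*1 + 0 = 2.
  i=2: a_2=2, p_2 = 2*5 + 2 = 12, q_2 = 2*2 + 1 = 5.
  i=3: a_3=1, p_3 = 1*12 + 5 = 17, q_3 = 1*5 + 2 = 7.
  i=4: a_4=7, p_4 = 7*17 + 12 = 131, q_4 = 7*7 + 5 = 54.
  i=5: a_5=2, p_5 = 2*131 + 17 = 279, q_5 = 2*54 + 7 = 115.
q_5 = 115 > 74, so the last convergent with denominator <= 74 is p_4/q_4 = 131/54.
The closest fraction with denominator <= 74 is either p_4/q_4 or the intermediate fraction (k*p_4 + p_3)/(k*q_4 + q_3) with the largest k >= 1 whose denominator stays <= 74; these approach x as k grows, and every other convergent or intermediate fraction in range is farther away.
Largest k: floor((74 - q_3)/q_4) = floor((74 - 7)/54) = 1.
That gives (1*131 + 17)/(1*54 + 7) = 148/61.
Compare the errors: |x - 131/54| = |279*54 - 131*115|/(115*54) = 1/6210, and |x - 148/61| = |279*61 - 148*115|/(115*61) = 1/7015.
Cross-multiplying, 1*6210 = 6210 < 7015 = 1*7015, so 1/7015 is smaller: the intermediate fraction 148/61 is closer to x than 131/54.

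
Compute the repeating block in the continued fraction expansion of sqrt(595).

[24; (2, 1, 1, 4, 1, 4, 1, 1, 2, 48)]

Write x_i = (sqrt(595) + m_i)/d_i with (m_0, d_0) = (0, 1). a_0 = floor(sqrt(595)) = 24, since 24^2 = 576 <= 595 < 625 = 25^2.
Iterate m_{i+1} = d_i*a_i - m_i, d_{i+1} = (595 - m_{i+1}^2)/d_i, a_{i+1} = floor((a_0 + m_{i+1})/d_{i+1}):
  m_1 = 1*24 - 0 = 24, d_1 = (595 - 24^2)/1 = 19/1 = 19, a_1 = floor((24 + 24)/19) = 2.
  m_2 = 19*2 - 24 = 14, d_2 = (595 - 14^2)/19 = 399/19 = 21, a_2 = floor((24 + 14)/21) = 1.
  m_3 = 21*1 - 14 = 7, d_3 = (595 - 7^2)/21 = 546/21 = 26, a_3 = floor((24 + 7)/26) = 1.
  m_4 = 26*1 - 7 = 19, d_4 = (595 - 19^2)/26 = 234/26 = 9, a_4 = floor((24 + 19)/9) = 4.
  m_5 = 9*4 - 19 = 17, d_5 = (595 - 17^2)/9 = 306/9 = 34, a_5 = floor((24 + 17)/34) = 1.
  m_6 = 34*1 - 17 = 17, d_6 = (595 - 17^2)/34 = 306/34 = 9, a_6 = floor((24 + 17)/9) = 4.
  m_7 = 9*4 - 17 = 19, d_7 = (595 - 19^2)/9 = 234/9 = 26, a_7 = floor((24 + 19)/26) = 1.
  m_8 = 26*1 - 19 = 7, d_8 = (595 - 7^2)/26 = 546/26 = 21, a_8 = floor((24 + 7)/21) = 1.
  m_9 = 21*1 - 7 = 14, d_9 = (595 - 14^2)/21 = 399/21 = 19, a_9 = floor((24 + 14)/19) = 2.
  m_10 = 19*2 - 14 = 24, d_10 = (595 - 24^2)/19 = 19/19 = 1, a_10 = floor((24 + 24)/1) = 48.
  m_11 = 1*48 - 24 = 24, d_11 = (595 - 24^2)/1 = 19/1 = 19: (m_11, d_11) = (m_1, d_1) = (24, 19), so from here the quotients repeat a_1, ..., a_10; the period length is 10.
Hence the expansion of sqrt(595) is a_0 = 24 followed by the repeating block 2, 1, 1, 4, 1, 4, 1, 1, 2, 48 (period 10).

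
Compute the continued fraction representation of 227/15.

Run the Euclidean algorithm on 227 and 15; the successive quotients are the partial quotients a_0, a_1, ... (each step inverts the fractional part left over by the previous one):
  227 = 15*15 + 2, so a_0 = 15.
  15 = 7*2 + 1, so a_1 = 7.
  2 = 2*1 + 0, so a_2 = 2.
The remainder reaches 0 after 3 divisions, so the expansion has 3 partial quotients, read off in order.

[15; 7, 2]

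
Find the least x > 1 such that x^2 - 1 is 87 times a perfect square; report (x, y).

First expand sqrt(87) as a continued fraction. With x_i = (sqrt(87) + m_i)/d_i and (m_0, d_0) = (0, 1): a_0 = floor(sqrt(87)) = 9, since 9^2 = 81 <= 87 < 100 = 10^2.
Iterate m_{i+1} = d_i*a_i - m_i, d_{i+1} = (87 - m_{i+1}^2)/d_i, a_{i+1} = floor((a_0 + m_{i+1})/d_{i+1}):
  m_1 = 1*9 - 0 = 9, d_1 = (87 - 9^2)/1 = 6/1 = 6, a_1 = floor((9 + 9)/6) = 3.
  m_2 = 6*3 - 9 = 9, d_2 = (87 - 9^2)/6 = 6/6 = 1, a_2 = floor((9 + 9)/1) = 18.
  m_3 = 1*18 - 9 = 9, d_3 = (87 - 9^2)/1 = 6/1 = 6: (m_3, d_3) = (m_1, d_1) = (9, 6), so from here the quotients repeat a_1, a_2; the period length is 2.
So sqrt(87) = [9; (3, 18)] with period length k = 2.
k is even, so the fundamental solution of x^2 - 87y^2 = 1 is (p_{k-1}, q_{k-1}) = (p_1, q_1); compute convergents through index 1.
Convergents (p_i = a_i*p_{i-1} + p_{i-2}, q_i = a_i*q_{i-1} + q_{i-2} with p_{-2}=0, p_{-1}=1, q_{-2}=1, q_{-1}=0):
  i=0: a_0=9, p_0 = 9*1 + 0 = 9, q_0 = 9*0 + 1 = 1.
  i=1: a_1=3, p_1 = 3*9 + 1 = 28, q_1 = 3*1 + 0 = 3.
Check: 28^2 - 87*3^2 = 784 - 783 = 1, so (x, y) = (28, 3) solves the equation, and by the theorem it is the least positive solution.

(x, y) = (28, 3)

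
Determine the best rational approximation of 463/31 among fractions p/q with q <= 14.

Expand x = 463/31 as a continued fraction with the Euclidean algorithm:
  463 = 14*31 + 29, so a_0 = 14.
  31 = 1*29 + 2, so a_1 = 1.
  29 = 14*2 + 1, so a_2 = 14.
  2 = 2*1 + 0, so a_3 = 2.
so x = [14; 1, 14, 2].
Convergents (p_i = a_i*p_{i-1} + p_{i-2}, q_i = a_i*q_{i-1} + q_{i-2} with p_{-2}=0, p_{-1}=1, q_{-2}=1, q_{-1}=0), until the denominator exceeds 14:
  i=0: a_0=14, p_0 = 14*1 + 0 = 14, q_0 = 14*0 + 1 = 1.
  i=1: a_1=1, p_1 = 1*14 + 1 = 15, q_1 = 1*1 + 0 = 1.
  i=2: a_2=14, p_2 = 14*15 + 14 = 224, q_2 = 14*1 + 1 = 15.
q_2 = 15 > 14, so the last convergent with denominator <= 14 is p_1/q_1 = 15/1.
The closest fraction with denominator <= 14 is either p_1/q_1 or the intermediate fraction (k*p_1 + p_0)/(k*q_1 + q_0) with the largest k >= 1 whose denominator stays <= 14; these approach x as k grows, and every other convergent or intermediate fraction in range is farther away.
Largest k: floor((14 - q_0)/q_1) = floor((14 - 1)/1) = 13.
That gives (13*15 + 14)/(13*1 + 1) = 209/14.
Compare the errors: |x - 15/1| = |463*1 - 15*31|/(31*1) = 2/31, and |x - 209/14| = |463*14 - 209*31|/(31*14) = 3/434.
Cross-multiplying, 3*31 = 93 < 868 = 2*434, so 3/434 is smaller: the intermediate fraction 209/14 is closer to x than 15/1.

209/14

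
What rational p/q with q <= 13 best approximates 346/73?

Expand x = 346/73 as a continued fraction with the Euclidean algorithm:
  346 = 4*73 + 54, so a_0 = 4.
  73 = 1*54 + 19, so a_1 = 1.
  54 = 2*19 + 16, so a_2 = 2.
  19 = 1*16 + 3, so a_3 = 1.
  16 = 5*3 + 1, so a_4 = 5.
  3 = 3*1 + 0, so a_5 = 3.
so x = [4; 1, 2, 1, 5, 3].
Convergents (p_i = a_i*p_{i-1} + p_{i-2}, q_i = a_i*q_{i-1} + q_{i-2} with p_{-2}=0, p_{-1}=1, q_{-2}=1, q_{-1}=0), until the denominator exceeds 13:
  i=0: a_0=4, p_0 = 4*1 + 0 = 4, q_0 = 4*0 + 1 = 1.
  i=1: a_1=1, p_1 = 1*4 + 1 = 5, q_1 = 1*1 + 0 = 1.
  i=2: a_2=2, p_2 = 2*5 + 4 = 14, q_2 = 2*1 + 1 = 3.
  i=3: a_3=1, p_3 = 1*14 + 5 = 19, q_3 = 1*3 + 1 = 4.
  i=4: a_4=5, p_4 = 5*19 + 14 = 109, q_4 = 5*4 + 3 = 23.
q_4 = 23 > 13, so the last convergent with denominator <= 13 is p_3/q_3 = 19/4.
The closest fraction with denominator <= 13 is either p_3/q_3 or the intermediate fraction (k*p_3 + p_2)/(k*q_3 + q_2) with the largest k >= 1 whose denominator stays <= 13; these approach x as k grows, and every other convergent or intermediate fraction in range is farther away.
Largest k: floor((13 - q_2)/q_3) = floor((13 - 3)/4) = 2.
That gives (2*19 + 14)/(2*4 + 3) = 52/11.
Compare the errors: |x - 19/4| = |346*4 - 19*73|/(73*4) = 3/292, and |x - 52/11| = |346*11 - 52*73|/(73*11) = 10/803.
Cross-multiplying, 3*803 = 2409 < 2920 = 10*292, so 3/292 is smaller: the convergent 19/4 is closer to x than 52/11.

19/4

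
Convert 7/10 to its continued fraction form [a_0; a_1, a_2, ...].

Run the Euclidean algorithm on 7 and 10; the successive quotients are the partial quotients a_0, a_1, ... (each step inverts the fractional part left over by the previous one):
  7 = 0*10 + 7, so a_0 = 0.
  10 = 1*7 + 3, so a_1 = 1.
  7 = 2*3 + 1, so a_2 = 2.
  3 = 3*1 + 0, so a_3 = 3.
The remainder reaches 0 after 4 divisions, so the expansion has 4 partial quotients, read off in order.

[0; 1, 2, 3]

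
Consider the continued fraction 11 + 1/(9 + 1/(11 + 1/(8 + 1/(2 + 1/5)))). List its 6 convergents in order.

11/1, 100/9, 1111/100, 8988/809, 19087/1718, 104423/9399

Using the convergent recurrence p_i = a_i*p_{i-1} + p_{i-2}, q_i = a_i*q_{i-1} + q_{i-2} with p_{-2}=0, p_{-1}=1, q_{-2}=1, q_{-1}=0:
  i=0: a_0=11, p_0 = 11*1 + 0 = 11, q_0 = 11*0 + 1 = 1.
  i=1: a_1=9, p_1 = 9*11 + 1 = 100, q_1 = 9*1 + 0 = 9.
  i=2: a_2=11, p_2 = 11*100 + 11 = 1111, q_2 = 11*9 + 1 = 100.
  i=3: a_3=8, p_3 = 8*1111 + 100 = 8988, q_3 = 8*100 + 9 = 809.
  i=4: a_4=2, p_4 = 2*8988 + 1111 = 19087, q_4 = 2*809 + 100 = 1718.
  i=5: a_5=5, p_5 = 5*19087 + 8988 = 104423, q_5 = 5*1718 + 809 = 9399.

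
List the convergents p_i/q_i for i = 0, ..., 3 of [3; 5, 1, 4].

3/1, 16/5, 19/6, 92/29

Using the convergent recurrence p_i = a_i*p_{i-1} + p_{i-2}, q_i = a_i*q_{i-1} + q_{i-2} with p_{-2}=0, p_{-1}=1, q_{-2}=1, q_{-1}=0:
  i=0: a_0=3, p_0 = 3*1 + 0 = 3, q_0 = 3*0 + 1 = 1.
  i=1: a_1=5, p_1 = 5*3 + 1 = 16, q_1 = 5*1 + 0 = 5.
  i=2: a_2=1, p_2 = 1*16 + 3 = 19, q_2 = 1*5 + 1 = 6.
  i=3: a_3=4, p_3 = 4*19 + 16 = 92, q_3 = 4*6 + 5 = 29.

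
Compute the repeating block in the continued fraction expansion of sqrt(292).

[17; (11, 2, 1, 3, 8, 3, 1, 2, 11, 34)]

Write x_i = (sqrt(292) + m_i)/d_i with (m_0, d_0) = (0, 1). a_0 = floor(sqrt(292)) = 17, since 17^2 = 289 <= 292 < 324 = 18^2.
Iterate m_{i+1} = d_i*a_i - m_i, d_{i+1} = (292 - m_{i+1}^2)/d_i, a_{i+1} = floor((a_0 + m_{i+1})/d_{i+1}):
  m_1 = 1*17 - 0 = 17, d_1 = (292 - 17^2)/1 = 3/1 = 3, a_1 = floor((17 + 17)/3) = 11.
  m_2 = 3*11 - 17 = 16, d_2 = (292 - 16^2)/3 = 36/3 = 12, a_2 = floor((17 + 16)/12) = 2.
  m_3 = 12*2 - 16 = 8, d_3 = (292 - 8^2)/12 = 228/12 = 19, a_3 = floor((17 + 8)/19) = 1.
  m_4 = 19*1 - 8 = 11, d_4 = (292 - 11^2)/19 = 171/19 = 9, a_4 = floor((17 + 11)/9) = 3.
  m_5 = 9*3 - 11 = 16, d_5 = (292 - 16^2)/9 = 36/9 = 4, a_5 = floor((17 + 16)/4) = 8.
  m_6 = 4*8 - 16 = 16, d_6 = (292 - 16^2)/4 = 36/4 = 9, a_6 = floor((17 + 16)/9) = 3.
  m_7 = 9*3 - 16 = 11, d_7 = (292 - 11^2)/9 = 171/9 = 19, a_7 = floor((17 + 11)/19) = 1.
  m_8 = 19*1 - 11 = 8, d_8 = (292 - 8^2)/19 = 228/19 = 12, a_8 = floor((17 + 8)/12) = 2.
  m_9 = 12*2 - 8 = 16, d_9 = (292 - 16^2)/12 = 36/12 = 3, a_9 = floor((17 + 16)/3) = 11.
  m_10 = 3*11 - 16 = 17, d_10 = (292 - 17^2)/3 = 3/3 = 1, a_10 = floor((17 + 17)/1) = 34.
  m_11 = 1*34 - 17 = 17, d_11 = (292 - 17^2)/1 = 3/1 = 3: (m_11, d_11) = (m_1, d_1) = (17, 3), so from here the quotients repeat a_1, ..., a_10; the period length is 10.
Hence the expansion of sqrt(292) is a_0 = 17 followed by the repeating block 11, 2, 1, 3, 8, 3, 1, 2, 11, 34 (period 10).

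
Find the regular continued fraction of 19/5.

[3; 1, 4]

Run the Euclidean algorithm on 19 and 5; the successive quotients are the partial quotients a_0, a_1, ... (each step inverts the fractional part left over by the previous one):
  19 = 3*5 + 4, so a_0 = 3.
  5 = 1*4 + 1, so a_1 = 1.
  4 = 4*1 + 0, so a_2 = 4.
The remainder reaches 0 after 3 divisions, so the expansion has 3 partial quotients, read off in order.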